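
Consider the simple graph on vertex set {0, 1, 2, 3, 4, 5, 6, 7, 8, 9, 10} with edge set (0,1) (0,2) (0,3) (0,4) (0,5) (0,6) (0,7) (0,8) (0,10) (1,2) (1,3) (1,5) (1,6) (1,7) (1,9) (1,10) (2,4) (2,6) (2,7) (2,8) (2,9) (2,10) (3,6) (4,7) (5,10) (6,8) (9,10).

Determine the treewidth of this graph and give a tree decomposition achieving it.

Treewidth 3.
One such decomposition:
Bags: B1 = {0, 1, 2, 7}  B2 = {0, 1, 2, 10}  B3 = {0, 1, 2, 6}  B4 = {0, 1, 5, 10}  B5 = {0, 1, 3, 6}  B6 = {0, 2, 6, 8}  B7 = {1, 2, 9, 10}  B8 = {0, 2, 4, 7}
Tree: B1–B2, B2–B3, B2–B4, B3–B5, B3–B6, B2–B7, B1–B8

Every bag has size at most 4, so the width is 4 − 1 = 3 and tw(G) ≤ 3. Conversely, {0, 2, 6, 8} is a clique of size 4, and the vertices of any clique must share a bag in every tree decomposition; so some bag has ≥ 4 vertices and tw(G) ≥ 3. Hence tw(G) = 3 exactly.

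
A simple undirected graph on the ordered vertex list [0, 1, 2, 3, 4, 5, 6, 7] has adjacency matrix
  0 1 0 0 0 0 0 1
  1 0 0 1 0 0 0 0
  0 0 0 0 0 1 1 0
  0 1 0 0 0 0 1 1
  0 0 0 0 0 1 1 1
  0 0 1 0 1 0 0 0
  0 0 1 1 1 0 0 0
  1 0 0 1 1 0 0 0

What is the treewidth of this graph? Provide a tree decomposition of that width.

Treewidth 2.
One such decomposition:
Bags: B1 = {2, 4, 5}  B2 = {2, 4, 6}  B3 = {4, 6, 7}  B4 = {3, 6, 7}  B5 = {0, 3, 7}  B6 = {0, 1, 3}
Tree: B1–B2, B2–B3, B3–B4, B4–B5, B5–B6

The largest bag has 3 vertices, giving width 2; this decomposition certifies tw(G) ≤ 2. Since 5–2–6–4–5 is a cycle in G, G is not acyclic. Forests are exactly the graphs of treewidth ≤ 1, so tw(G) ≥ 2. Therefore the treewidth is 2.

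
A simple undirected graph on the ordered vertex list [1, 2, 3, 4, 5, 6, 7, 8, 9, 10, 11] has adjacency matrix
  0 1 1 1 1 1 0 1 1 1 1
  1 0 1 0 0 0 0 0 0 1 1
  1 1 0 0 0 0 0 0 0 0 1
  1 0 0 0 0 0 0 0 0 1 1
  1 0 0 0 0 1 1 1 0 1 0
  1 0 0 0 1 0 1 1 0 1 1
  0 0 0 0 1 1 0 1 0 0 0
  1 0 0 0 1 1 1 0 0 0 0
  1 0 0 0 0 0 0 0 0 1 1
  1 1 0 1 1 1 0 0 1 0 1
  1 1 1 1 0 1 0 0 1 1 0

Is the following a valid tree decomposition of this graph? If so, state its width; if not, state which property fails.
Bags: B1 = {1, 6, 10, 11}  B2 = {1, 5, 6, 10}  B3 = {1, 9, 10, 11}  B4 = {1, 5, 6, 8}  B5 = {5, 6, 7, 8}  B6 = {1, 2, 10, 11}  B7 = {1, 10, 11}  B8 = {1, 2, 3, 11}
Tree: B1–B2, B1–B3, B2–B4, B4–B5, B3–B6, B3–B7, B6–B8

A tree decomposition must satisfy three properties: every vertex lies in some bag; for every edge, both endpoints lie together in some bag; and for every vertex, the bags containing it form a connected subtree. Here vertex 4 appears in no bag, so the decomposition is invalid.

No — vertex 4 appears in no bag.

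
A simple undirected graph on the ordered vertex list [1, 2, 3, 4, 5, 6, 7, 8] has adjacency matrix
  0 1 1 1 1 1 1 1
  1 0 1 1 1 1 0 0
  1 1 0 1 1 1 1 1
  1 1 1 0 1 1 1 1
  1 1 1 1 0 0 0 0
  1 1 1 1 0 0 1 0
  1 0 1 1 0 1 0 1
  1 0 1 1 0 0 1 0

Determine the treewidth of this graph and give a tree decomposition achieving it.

Every bag has size at most 5, so the width is 5 − 1 = 4 and tw(G) ≤ 4. For the lower bound, the 5 vertices {1, 3, 4, 7, 8} are pairwise adjacent, and any tree decomposition puts a clique entirely inside one bag — forcing width ≥ 4. Therefore the treewidth is 4.

Treewidth 4.
One such decomposition:
Bags: B1 = {1, 2, 3, 4, 6}  B2 = {1, 3, 4, 6, 7}  B3 = {1, 3, 4, 7, 8}  B4 = {1, 2, 3, 4, 5}
Tree: B1–B2, B2–B3, B1–B4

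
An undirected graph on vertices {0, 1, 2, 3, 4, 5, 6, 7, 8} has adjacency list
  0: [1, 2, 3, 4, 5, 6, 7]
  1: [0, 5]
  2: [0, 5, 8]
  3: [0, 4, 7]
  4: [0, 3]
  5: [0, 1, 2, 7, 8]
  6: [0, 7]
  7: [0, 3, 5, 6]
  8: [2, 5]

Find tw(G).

2

A width-2 tree decomposition is:
Bags: B1 = {0, 5, 7}  B2 = {0, 3, 7}  B3 = {0, 3, 4}  B4 = {0, 1, 5}  B5 = {0, 6, 7}  B6 = {0, 2, 5}  B7 = {2, 5, 8}
Tree: B1–B2, B2–B3, B1–B4, B2–B5, B1–B6, B6–B7
Every bag has size at most 3, so the width is 3 − 1 = 2 and tw(G) ≤ 2. Conversely, {0, 3, 4} is a clique of size 3, and the vertices of any clique must share a bag in every tree decomposition; so some bag has ≥ 3 vertices and tw(G) ≥ 2. The upper and lower bounds meet at 2, so that is the treewidth.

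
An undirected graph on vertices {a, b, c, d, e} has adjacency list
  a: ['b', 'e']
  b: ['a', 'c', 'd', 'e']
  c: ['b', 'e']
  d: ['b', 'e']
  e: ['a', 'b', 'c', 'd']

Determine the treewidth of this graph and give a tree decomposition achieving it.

Each bag holds 3 vertices, so the decomposition has width 2, which upper-bounds the treewidth. Conversely, {b, d, e} is a clique of size 3, and the vertices of any clique must share a bag in every tree decomposition; so some bag has ≥ 3 vertices and tw(G) ≥ 2. Therefore the treewidth is 2.

Treewidth 2.
One such decomposition:
Bags: B1 = {b, c, e}  B2 = {b, d, e}  B3 = {a, b, e}
Tree: B1–B2, B1–B3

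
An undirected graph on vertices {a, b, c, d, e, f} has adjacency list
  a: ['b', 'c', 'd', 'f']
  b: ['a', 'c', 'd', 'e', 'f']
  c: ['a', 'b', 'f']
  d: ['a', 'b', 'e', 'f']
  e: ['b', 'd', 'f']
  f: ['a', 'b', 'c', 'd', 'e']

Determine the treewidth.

A width-3 tree decomposition is:
Bags: B1 = {a, b, d, f}  B2 = {b, d, e, f}  B3 = {a, b, c, f}
Tree: B1–B2, B1–B3
Every bag has size at most 4, so the width is 4 − 1 = 3 and tw(G) ≤ 3. For the lower bound, the 4 vertices {b, d, e, f} are pairwise adjacent, and any tree decomposition puts a clique entirely inside one bag — forcing width ≥ 3. Hence tw(G) = 3 exactly.

3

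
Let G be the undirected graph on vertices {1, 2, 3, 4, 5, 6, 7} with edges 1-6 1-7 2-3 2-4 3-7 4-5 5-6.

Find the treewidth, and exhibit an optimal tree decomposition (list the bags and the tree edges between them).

Treewidth 2.
One such decomposition:
Bags: B1 = {2, 4, 5}  B2 = {2, 5, 6}  B3 = {1, 2, 6}  B4 = {1, 2, 7}  B5 = {2, 3, 7}
Tree: B1–B2, B2–B3, B3–B4, B4–B5

Every bag has size at most 3, so the width is 3 − 1 = 2 and tw(G) ≤ 2. Since 2–4–5–6–1–7–3–2 is a cycle in G, G is not acyclic. Forests are exactly the graphs of treewidth ≤ 1, so tw(G) ≥ 2. The upper and lower bounds meet at 2, so that is the treewidth.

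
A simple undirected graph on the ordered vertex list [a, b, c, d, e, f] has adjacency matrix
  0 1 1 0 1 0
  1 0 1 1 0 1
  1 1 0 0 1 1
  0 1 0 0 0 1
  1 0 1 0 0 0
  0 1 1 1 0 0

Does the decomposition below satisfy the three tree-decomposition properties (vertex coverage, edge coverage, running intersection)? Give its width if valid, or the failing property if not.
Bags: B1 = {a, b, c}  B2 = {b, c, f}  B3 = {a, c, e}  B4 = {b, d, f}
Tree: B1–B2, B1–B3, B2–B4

Yes; width 2.

Every vertex of G appears in some bag (union = {a, b, c, d, e, f}); every edge is covered by a bag; and for each vertex v the set of bags containing v is connected in the bag tree. The decomposition is therefore valid. The largest bag has 3 vertices, so the width is 2.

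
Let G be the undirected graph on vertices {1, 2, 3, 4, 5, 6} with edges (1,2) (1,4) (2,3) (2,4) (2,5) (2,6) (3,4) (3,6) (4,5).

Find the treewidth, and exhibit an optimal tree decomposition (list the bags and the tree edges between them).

Treewidth 2.
One optimal decomposition is:
Bags: B1 = {2, 3, 4}  B2 = {2, 4, 5}  B3 = {2, 3, 6}  B4 = {1, 2, 4}
Tree: B1–B2, B1–B3, B1–B4

The largest bag has 3 vertices, giving width 2; this decomposition certifies tw(G) ≤ 2. On the other hand G contains the 3-clique {1, 2, 4}. A clique must lie in a single bag of any decomposition, so no decomposition can have width below 2. Therefore the treewidth is 2.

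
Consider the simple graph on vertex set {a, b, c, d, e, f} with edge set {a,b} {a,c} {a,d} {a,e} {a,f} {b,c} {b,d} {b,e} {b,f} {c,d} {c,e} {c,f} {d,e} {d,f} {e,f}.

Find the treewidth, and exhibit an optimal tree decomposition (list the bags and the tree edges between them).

Treewidth 5.
One such decomposition:
Bags: B1 = {a, b, c, d, e, f}
Tree: (single bag)

A single bag containing all 6 vertices is trivially a valid decomposition of width 5. On the other hand G contains the 6-clique {a, b, c, d, e, f}. A clique must lie in a single bag of any decomposition, so no decomposition can have width below 5. Hence tw(G) = 5 exactly.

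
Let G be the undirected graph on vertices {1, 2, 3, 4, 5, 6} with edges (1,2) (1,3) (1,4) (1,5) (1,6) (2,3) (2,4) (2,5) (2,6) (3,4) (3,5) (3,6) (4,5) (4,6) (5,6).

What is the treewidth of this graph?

A width-5 tree decomposition is:
Bags: B1 = {1, 2, 3, 4, 5, 6}
Tree: (single bag)
With just one bag of size 6, the width is 6 − 1 = 5, so tw(G) ≤ 5. Conversely, {1, 2, 3, 4, 5, 6} is a clique of size 6, and the vertices of any clique must share a bag in every tree decomposition; so some bag has ≥ 6 vertices and tw(G) ≥ 5. Hence tw(G) = 5 exactly.

5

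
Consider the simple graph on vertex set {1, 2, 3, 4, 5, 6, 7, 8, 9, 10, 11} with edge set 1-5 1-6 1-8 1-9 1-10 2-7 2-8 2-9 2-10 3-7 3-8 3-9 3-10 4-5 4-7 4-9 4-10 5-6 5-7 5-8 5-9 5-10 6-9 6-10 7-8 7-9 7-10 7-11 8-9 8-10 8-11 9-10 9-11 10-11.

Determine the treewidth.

A width-4 tree decomposition is:
Bags: B1 = {2, 7, 8, 9, 10}  B2 = {7, 8, 9, 10, 11}  B3 = {5, 7, 8, 9, 10}  B4 = {3, 7, 8, 9, 10}  B5 = {1, 5, 8, 9, 10}  B6 = {1, 5, 6, 9, 10}  B7 = {4, 5, 7, 9, 10}
Tree: B1–B2, B2–B3, B3–B4, B3–B5, B5–B6, B3–B7
Each bag holds 5 vertices, so the decomposition has width 4, which upper-bounds the treewidth. Conversely, {1, 5, 8, 9, 10} is a clique of size 5, and the vertices of any clique must share a bag in every tree decomposition; so some bag has ≥ 5 vertices and tw(G) ≥ 4. The upper and lower bounds meet at 4, so that is the treewidth.

4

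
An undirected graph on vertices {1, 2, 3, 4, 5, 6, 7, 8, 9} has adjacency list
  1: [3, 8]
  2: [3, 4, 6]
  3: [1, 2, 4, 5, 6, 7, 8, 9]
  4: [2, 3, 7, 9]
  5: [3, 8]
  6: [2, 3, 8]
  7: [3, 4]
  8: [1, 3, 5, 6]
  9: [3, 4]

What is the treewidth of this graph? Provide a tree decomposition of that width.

Every bag has size at most 3, so the width is 3 − 1 = 2 and tw(G) ≤ 2. Conversely, {1, 3, 8} is a clique of size 3, and the vertices of any clique must share a bag in every tree decomposition; so some bag has ≥ 3 vertices and tw(G) ≥ 2. Hence tw(G) = 2 exactly.

Treewidth 2.
One such decomposition:
Bags: B1 = {3, 6, 8}  B2 = {3, 5, 8}  B3 = {2, 3, 6}  B4 = {2, 3, 4}  B5 = {3, 4, 9}  B6 = {1, 3, 8}  B7 = {3, 4, 7}
Tree: B1–B2, B1–B3, B3–B4, B4–B5, B2–B6, B4–B7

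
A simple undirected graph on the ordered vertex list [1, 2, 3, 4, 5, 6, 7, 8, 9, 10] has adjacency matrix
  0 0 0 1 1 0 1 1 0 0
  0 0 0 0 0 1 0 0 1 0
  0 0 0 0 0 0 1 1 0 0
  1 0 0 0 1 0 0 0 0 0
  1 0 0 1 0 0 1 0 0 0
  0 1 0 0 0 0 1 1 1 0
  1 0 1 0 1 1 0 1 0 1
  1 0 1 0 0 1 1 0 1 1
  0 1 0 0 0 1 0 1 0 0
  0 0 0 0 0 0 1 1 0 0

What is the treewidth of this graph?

2

A width-2 tree decomposition is:
Bags: B1 = {3, 7, 8}  B2 = {6, 7, 8}  B3 = {6, 8, 9}  B4 = {1, 7, 8}  B5 = {2, 6, 9}  B6 = {1, 5, 7}  B7 = {1, 4, 5}  B8 = {7, 8, 10}
Tree: B1–B2, B2–B3, B2–B4, B3–B5, B4–B6, B6–B7, B2–B8
Each bag holds 3 vertices, so the decomposition has width 2, which upper-bounds the treewidth. For the lower bound, the 3 vertices {6, 8, 9} are pairwise adjacent, and any tree decomposition puts a clique entirely inside one bag — forcing width ≥ 2. Hence tw(G) = 2 exactly.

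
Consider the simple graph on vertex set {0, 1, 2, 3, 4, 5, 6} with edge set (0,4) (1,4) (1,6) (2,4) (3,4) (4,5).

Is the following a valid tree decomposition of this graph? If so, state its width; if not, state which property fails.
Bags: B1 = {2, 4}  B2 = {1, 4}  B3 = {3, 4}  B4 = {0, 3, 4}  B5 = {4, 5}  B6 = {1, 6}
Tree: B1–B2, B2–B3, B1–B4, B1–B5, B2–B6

A tree decomposition must satisfy three properties: every vertex lies in some bag; for every edge, both endpoints lie together in some bag; and for every vertex, the bags containing it form a connected subtree. Here bags containing vertex 3 are not connected in the tree, so the decomposition is invalid.

No — bags containing vertex 3 are not connected in the tree.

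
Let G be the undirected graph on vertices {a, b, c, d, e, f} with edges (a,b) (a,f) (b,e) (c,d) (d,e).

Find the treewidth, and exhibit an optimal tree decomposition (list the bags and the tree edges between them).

Treewidth 1.
One optimal decomposition is:
Bags: B1 = {c, d}  B2 = {d, e}  B3 = {b, e}  B4 = {a, b}  B5 = {a, f}
Tree: B1–B2, B2–B3, B3–B4, B4–B5

Every bag has size at most 2, so the width is 2 − 1 = 1 and tw(G) ≤ 1. Since G has at least one edge (e.g. c–d), it is not an edgeless graph, so tw(G) ≥ 1. Hence tw(G) = 1 exactly.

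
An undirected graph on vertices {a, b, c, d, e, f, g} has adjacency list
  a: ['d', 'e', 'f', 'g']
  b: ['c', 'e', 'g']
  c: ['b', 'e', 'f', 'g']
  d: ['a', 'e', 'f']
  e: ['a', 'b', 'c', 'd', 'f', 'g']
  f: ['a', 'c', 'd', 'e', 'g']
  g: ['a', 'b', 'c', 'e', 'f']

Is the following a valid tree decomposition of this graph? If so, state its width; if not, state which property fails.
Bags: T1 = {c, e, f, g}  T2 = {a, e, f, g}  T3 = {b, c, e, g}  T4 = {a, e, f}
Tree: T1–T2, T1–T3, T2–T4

No — vertex d appears in no bag.

A tree decomposition must satisfy three properties: every vertex lies in some bag; for every edge, both endpoints lie together in some bag; and for every vertex, the bags containing it form a connected subtree. Here vertex d appears in no bag, so the decomposition is invalid.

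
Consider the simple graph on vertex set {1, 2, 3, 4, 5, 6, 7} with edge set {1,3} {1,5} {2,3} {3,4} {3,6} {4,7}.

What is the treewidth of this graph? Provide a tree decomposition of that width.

Each bag holds 2 vertices, so the decomposition has width 1, which upper-bounds the treewidth. Any graph with an edge has treewidth ≥ 1, and G has the edge 3–1. Therefore the treewidth is 1.

Treewidth 1.
One optimal decomposition is:
Bags: B1 = {1, 3}  B2 = {2, 3}  B3 = {3, 4}  B4 = {3, 6}  B5 = {1, 5}  B6 = {4, 7}
Tree: B1–B2, B2–B3, B1–B4, B1–B5, B3–B6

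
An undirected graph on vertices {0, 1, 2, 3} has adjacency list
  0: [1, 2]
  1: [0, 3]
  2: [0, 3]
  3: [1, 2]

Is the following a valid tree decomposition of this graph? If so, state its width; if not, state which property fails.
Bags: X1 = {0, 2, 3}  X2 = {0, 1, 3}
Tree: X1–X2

Yes; width 2.

Checking the three conditions: (i) the bags cover all of {0, 1, 2, 3}; (ii) for each edge, some bag contains both endpoints; (iii) the bags containing any fixed vertex form a subtree. All hold, so the decomposition is valid with width 3 − 1 = 2.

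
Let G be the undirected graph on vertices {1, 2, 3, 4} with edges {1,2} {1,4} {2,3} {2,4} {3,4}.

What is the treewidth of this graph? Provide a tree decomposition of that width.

Treewidth 2.
One such decomposition:
Bags: B1 = {2, 3, 4}  B2 = {1, 2, 4}
Tree: B1–B2

The largest bag has 3 vertices, giving width 2; this decomposition certifies tw(G) ≤ 2. On the other hand G contains the 3-clique {1, 2, 4}. A clique must lie in a single bag of any decomposition, so no decomposition can have width below 2. Combining the bounds, tw(G) = 2.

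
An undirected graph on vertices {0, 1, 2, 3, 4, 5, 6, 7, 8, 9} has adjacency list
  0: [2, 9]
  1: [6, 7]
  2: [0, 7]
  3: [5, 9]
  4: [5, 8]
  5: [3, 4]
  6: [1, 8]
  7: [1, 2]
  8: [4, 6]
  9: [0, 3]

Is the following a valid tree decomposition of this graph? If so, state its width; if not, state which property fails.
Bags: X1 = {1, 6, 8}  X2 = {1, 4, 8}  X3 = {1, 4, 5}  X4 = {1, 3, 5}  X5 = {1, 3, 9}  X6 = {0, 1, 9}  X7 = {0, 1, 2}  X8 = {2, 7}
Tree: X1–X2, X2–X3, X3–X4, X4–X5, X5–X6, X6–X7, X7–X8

No — edge (1,7) lies in no bag.

A tree decomposition must satisfy three properties: every vertex lies in some bag; for every edge, both endpoints lie together in some bag; and for every vertex, the bags containing it form a connected subtree. Here edge (1,7) lies in no bag, so the decomposition is invalid.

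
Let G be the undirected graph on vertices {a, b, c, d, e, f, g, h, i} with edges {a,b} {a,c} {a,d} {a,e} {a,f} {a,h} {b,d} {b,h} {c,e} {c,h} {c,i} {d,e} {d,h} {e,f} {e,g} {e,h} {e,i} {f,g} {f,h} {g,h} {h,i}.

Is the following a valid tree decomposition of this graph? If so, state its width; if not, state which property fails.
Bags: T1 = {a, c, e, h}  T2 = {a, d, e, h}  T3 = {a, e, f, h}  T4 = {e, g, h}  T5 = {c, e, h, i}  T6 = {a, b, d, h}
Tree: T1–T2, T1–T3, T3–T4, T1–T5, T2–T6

No — edge (f,g) lies in no bag.

A tree decomposition must satisfy three properties: every vertex lies in some bag; for every edge, both endpoints lie together in some bag; and for every vertex, the bags containing it form a connected subtree. Here edge (f,g) lies in no bag, so the decomposition is invalid.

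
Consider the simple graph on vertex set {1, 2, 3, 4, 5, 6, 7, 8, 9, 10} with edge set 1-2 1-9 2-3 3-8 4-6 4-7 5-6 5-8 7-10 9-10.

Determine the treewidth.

2

A width-2 tree decomposition is:
Bags: B1 = {4, 5, 6}  B2 = {4, 5, 7}  B3 = {5, 7, 10}  B4 = {5, 9, 10}  B5 = {1, 5, 9}  B6 = {1, 2, 5}  B7 = {2, 3, 5}  B8 = {3, 5, 8}
Tree: B1–B2, B2–B3, B3–B4, B4–B5, B5–B6, B6–B7, B7–B8
Every bag has size at most 3, so the width is 3 − 1 = 2 and tw(G) ≤ 2. The edges 5–6–4–7–10–9–1–2–3–8–5 form a cycle, so G is not a tree and its treewidth is at least 2. Hence tw(G) = 2 exactly.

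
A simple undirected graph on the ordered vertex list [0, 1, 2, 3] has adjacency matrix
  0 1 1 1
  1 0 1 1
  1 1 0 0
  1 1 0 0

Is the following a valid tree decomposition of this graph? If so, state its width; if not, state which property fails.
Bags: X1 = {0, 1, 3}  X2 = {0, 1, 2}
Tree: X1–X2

Vertex coverage: the bags together contain {0, 1, 2, 3}, the full vertex set. Edge coverage: each edge of G has both endpoints in at least one bag. Running intersection: for every vertex, the bags containing it form a connected subtree. All three properties hold, so this is a valid tree decomposition of width max|bag| − 1 = 2, and hence tw(G) ≤ 2.

Yes; width 2.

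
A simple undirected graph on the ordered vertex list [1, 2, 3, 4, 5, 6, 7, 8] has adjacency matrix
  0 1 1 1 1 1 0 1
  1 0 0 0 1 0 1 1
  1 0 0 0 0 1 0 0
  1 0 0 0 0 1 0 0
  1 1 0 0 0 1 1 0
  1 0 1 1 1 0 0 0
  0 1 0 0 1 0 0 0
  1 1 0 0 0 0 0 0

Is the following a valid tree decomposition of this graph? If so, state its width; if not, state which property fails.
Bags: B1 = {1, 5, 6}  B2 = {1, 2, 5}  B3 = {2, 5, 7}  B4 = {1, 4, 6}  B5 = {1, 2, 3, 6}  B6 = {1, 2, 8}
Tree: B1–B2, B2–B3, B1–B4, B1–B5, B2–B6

No — bags containing vertex 2 are not connected in the tree.

A tree decomposition must satisfy three properties: every vertex lies in some bag; for every edge, both endpoints lie together in some bag; and for every vertex, the bags containing it form a connected subtree. Here bags containing vertex 2 are not connected in the tree, so the decomposition is invalid.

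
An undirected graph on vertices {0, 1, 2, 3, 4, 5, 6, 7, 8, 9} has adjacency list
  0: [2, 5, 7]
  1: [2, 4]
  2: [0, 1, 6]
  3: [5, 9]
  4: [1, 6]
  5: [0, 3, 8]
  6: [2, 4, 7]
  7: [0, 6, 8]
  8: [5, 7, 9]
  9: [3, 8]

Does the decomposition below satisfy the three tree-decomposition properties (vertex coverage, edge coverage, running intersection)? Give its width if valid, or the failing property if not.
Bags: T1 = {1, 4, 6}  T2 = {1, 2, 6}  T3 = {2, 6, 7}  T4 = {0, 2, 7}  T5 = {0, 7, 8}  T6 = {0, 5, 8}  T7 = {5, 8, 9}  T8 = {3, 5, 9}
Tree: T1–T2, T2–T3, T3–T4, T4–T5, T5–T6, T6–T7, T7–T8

Yes; width 2.

Checking the three conditions: (i) the bags cover all of {0, 1, 2, 3, 4, 5, 6, 7, 8, 9}; (ii) for each edge, some bag contains both endpoints; (iii) the bags containing any fixed vertex form a subtree. All hold, so the decomposition is valid with width 3 − 1 = 2.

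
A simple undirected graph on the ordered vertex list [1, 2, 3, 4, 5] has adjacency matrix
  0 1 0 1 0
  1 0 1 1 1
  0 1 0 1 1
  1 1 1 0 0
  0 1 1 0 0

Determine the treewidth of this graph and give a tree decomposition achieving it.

Each bag holds 3 vertices, so the decomposition has width 2, which upper-bounds the treewidth. On the other hand G contains the 3-clique {1, 2, 4}. A clique must lie in a single bag of any decomposition, so no decomposition can have width below 2. Therefore the treewidth is 2.

Treewidth 2.
One such decomposition:
Bags: B1 = {1, 2, 4}  B2 = {2, 3, 4}  B3 = {2, 3, 5}
Tree: B1–B2, B2–B3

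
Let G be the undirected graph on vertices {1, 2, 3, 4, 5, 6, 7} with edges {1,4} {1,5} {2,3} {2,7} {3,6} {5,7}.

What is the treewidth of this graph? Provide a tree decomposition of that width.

Each bag holds 2 vertices, so the decomposition has width 1, which upper-bounds the treewidth. Since G has at least one edge (e.g. 4–1), it is not an edgeless graph, so tw(G) ≥ 1. Combining the bounds, tw(G) = 1.

Treewidth 1.
Bags: B1 = {1, 4}  B2 = {1, 5}  B3 = {5, 7}  B4 = {2, 7}  B5 = {2, 3}  B6 = {3, 6}
Tree: B1–B2, B2–B3, B3–B4, B4–B5, B5–B6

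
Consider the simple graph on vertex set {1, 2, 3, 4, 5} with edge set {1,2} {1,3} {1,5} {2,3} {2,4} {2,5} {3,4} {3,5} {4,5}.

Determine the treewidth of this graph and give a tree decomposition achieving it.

Treewidth 3.
Bags: B1 = {2, 3, 4, 5}  B2 = {1, 2, 3, 5}
Tree: B1–B2

Every bag has size at most 4, so the width is 4 − 1 = 3 and tw(G) ≤ 3. Conversely, {1, 2, 3, 5} is a clique of size 4, and the vertices of any clique must share a bag in every tree decomposition; so some bag has ≥ 4 vertices and tw(G) ≥ 3. Therefore the treewidth is 3.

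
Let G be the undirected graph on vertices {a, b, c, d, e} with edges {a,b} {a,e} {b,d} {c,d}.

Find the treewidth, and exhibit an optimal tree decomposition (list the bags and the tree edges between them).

Treewidth 1.
One optimal decomposition is:
Bags: B1 = {a, e}  B2 = {a, b}  B3 = {b, d}  B4 = {c, d}
Tree: B1–B2, B2–B3, B3–B4

The largest bag has 2 vertices, giving width 1; this decomposition certifies tw(G) ≤ 1. G has an edge, so its treewidth is at least 1. Therefore the treewidth is 1.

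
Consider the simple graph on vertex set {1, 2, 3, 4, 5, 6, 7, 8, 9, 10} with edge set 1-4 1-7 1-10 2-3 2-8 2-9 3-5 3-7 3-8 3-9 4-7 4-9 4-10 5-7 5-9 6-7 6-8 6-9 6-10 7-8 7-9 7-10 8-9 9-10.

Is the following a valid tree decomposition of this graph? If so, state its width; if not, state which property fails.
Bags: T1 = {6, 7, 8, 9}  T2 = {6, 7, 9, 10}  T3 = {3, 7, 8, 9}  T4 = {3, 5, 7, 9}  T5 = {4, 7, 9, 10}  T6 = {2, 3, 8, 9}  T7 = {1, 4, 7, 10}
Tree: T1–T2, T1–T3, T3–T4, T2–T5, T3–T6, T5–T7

Checking the three conditions: (i) the bags cover all of {1, 2, 3, 4, 5, 6, 7, 8, 9, 10}; (ii) for each edge, some bag contains both endpoints; (iii) the bags containing any fixed vertex form a subtree. All hold, so the decomposition is valid with width 4 − 1 = 3.

Yes; width 3.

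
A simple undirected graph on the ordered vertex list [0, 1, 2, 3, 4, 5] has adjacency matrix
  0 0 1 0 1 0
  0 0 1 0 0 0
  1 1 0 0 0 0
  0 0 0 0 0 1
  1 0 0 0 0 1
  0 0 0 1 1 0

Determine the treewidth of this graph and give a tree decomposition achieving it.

The largest bag has 2 vertices, giving width 1; this decomposition certifies tw(G) ≤ 1. G has an edge, so its treewidth is at least 1. Hence tw(G) = 1 exactly.

Treewidth 1.
One optimal decomposition is:
Bags: B1 = {1, 2}  B2 = {0, 2}  B3 = {0, 4}  B4 = {4, 5}  B5 = {3, 5}
Tree: B1–B2, B2–B3, B3–B4, B4–B5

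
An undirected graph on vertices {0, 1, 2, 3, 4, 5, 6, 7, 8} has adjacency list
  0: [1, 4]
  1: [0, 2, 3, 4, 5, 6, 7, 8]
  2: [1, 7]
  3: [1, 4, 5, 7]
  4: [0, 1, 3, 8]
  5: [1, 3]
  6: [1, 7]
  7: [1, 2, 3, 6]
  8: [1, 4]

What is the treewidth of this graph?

2

A width-2 tree decomposition is:
Bags: B1 = {1, 2, 7}  B2 = {1, 6, 7}  B3 = {1, 3, 7}  B4 = {1, 3, 4}  B5 = {0, 1, 4}  B6 = {1, 3, 5}  B7 = {1, 4, 8}
Tree: B1–B2, B1–B3, B3–B4, B4–B5, B4–B6, B4–B7
Each bag holds 3 vertices, so the decomposition has width 2, which upper-bounds the treewidth. For the lower bound, the 3 vertices {0, 1, 4} are pairwise adjacent, and any tree decomposition puts a clique entirely inside one bag — forcing width ≥ 2. Hence tw(G) = 2 exactly.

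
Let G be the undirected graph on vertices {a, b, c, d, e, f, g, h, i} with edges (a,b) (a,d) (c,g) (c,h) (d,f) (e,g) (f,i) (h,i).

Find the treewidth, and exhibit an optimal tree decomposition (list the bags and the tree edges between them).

The largest bag has 2 vertices, giving width 1; this decomposition certifies tw(G) ≤ 1. G has an edge, so its treewidth is at least 1. Hence tw(G) = 1 exactly.

Treewidth 1.
Bags: B1 = {e, g}  B2 = {c, g}  B3 = {c, h}  B4 = {h, i}  B5 = {f, i}  B6 = {d, f}  B7 = {a, d}  B8 = {a, b}
Tree: B1–B2, B2–B3, B3–B4, B4–B5, B5–B6, B6–B7, B7–B8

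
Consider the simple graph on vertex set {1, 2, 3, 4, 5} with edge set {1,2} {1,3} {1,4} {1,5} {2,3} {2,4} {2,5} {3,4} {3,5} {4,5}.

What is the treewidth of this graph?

4

A width-4 tree decomposition is:
Bags: B1 = {1, 2, 3, 4, 5}
Tree: (single bag)
A single bag containing all 5 vertices is trivially a valid decomposition of width 4. On the other hand G contains the 5-clique {1, 2, 3, 4, 5}. A clique must lie in a single bag of any decomposition, so no decomposition can have width below 4. Hence tw(G) = 4 exactly.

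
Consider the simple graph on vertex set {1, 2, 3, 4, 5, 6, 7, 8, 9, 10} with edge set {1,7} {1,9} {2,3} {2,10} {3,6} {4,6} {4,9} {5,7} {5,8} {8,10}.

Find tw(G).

2

A width-2 tree decomposition is:
Bags: B1 = {2, 8, 10}  B2 = {2, 5, 8}  B3 = {2, 5, 7}  B4 = {1, 2, 7}  B5 = {1, 2, 9}  B6 = {2, 4, 9}  B7 = {2, 4, 6}  B8 = {2, 3, 6}
Tree: B1–B2, B2–B3, B3–B4, B4–B5, B5–B6, B6–B7, B7–B8
Each bag holds 3 vertices, so the decomposition has width 2, which upper-bounds the treewidth. The edges 2–10–8–5–7–1–9–4–6–3–2 form a cycle, so G is not a tree and its treewidth is at least 2. Combining the bounds, tw(G) = 2.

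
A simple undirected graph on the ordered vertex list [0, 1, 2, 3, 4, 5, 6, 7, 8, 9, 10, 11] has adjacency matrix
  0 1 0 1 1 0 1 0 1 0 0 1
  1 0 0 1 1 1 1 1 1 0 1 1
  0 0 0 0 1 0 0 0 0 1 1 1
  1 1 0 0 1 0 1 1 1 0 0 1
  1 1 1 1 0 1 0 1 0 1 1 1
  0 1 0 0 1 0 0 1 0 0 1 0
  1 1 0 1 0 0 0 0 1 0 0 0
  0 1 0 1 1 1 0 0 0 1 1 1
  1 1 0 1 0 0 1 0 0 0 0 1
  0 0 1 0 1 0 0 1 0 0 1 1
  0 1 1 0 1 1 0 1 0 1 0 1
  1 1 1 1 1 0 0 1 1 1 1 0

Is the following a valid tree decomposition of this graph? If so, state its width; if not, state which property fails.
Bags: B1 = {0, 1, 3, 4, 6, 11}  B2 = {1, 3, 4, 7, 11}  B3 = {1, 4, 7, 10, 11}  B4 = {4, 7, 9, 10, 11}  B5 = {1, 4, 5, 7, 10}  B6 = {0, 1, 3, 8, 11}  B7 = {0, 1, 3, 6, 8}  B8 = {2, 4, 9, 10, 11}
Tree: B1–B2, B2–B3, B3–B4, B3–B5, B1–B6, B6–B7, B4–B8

No — bags containing vertex 6 are not connected in the tree.

A tree decomposition must satisfy three properties: every vertex lies in some bag; for every edge, both endpoints lie together in some bag; and for every vertex, the bags containing it form a connected subtree. Here bags containing vertex 6 are not connected in the tree, so the decomposition is invalid.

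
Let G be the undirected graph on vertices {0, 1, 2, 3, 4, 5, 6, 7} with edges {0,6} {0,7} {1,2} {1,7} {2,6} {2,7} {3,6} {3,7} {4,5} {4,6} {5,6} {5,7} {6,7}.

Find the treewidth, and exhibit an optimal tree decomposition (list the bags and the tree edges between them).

Each bag holds 3 vertices, so the decomposition has width 2, which upper-bounds the treewidth. Conversely, {1, 2, 7} is a clique of size 3, and the vertices of any clique must share a bag in every tree decomposition; so some bag has ≥ 3 vertices and tw(G) ≥ 2. The upper and lower bounds meet at 2, so that is the treewidth.

Treewidth 2.
One optimal decomposition is:
Bags: B1 = {0, 6, 7}  B2 = {3, 6, 7}  B3 = {5, 6, 7}  B4 = {2, 6, 7}  B5 = {1, 2, 7}  B6 = {4, 5, 6}
Tree: B1–B2, B1–B3, B3–B4, B4–B5, B3–B6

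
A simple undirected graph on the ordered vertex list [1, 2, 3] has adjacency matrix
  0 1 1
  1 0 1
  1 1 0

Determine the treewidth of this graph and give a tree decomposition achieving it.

A single bag containing all 3 vertices is trivially a valid decomposition of width 2. Conversely, {1, 2, 3} is a clique of size 3, and the vertices of any clique must share a bag in every tree decomposition; so some bag has ≥ 3 vertices and tw(G) ≥ 2. The upper and lower bounds meet at 2, so that is the treewidth.

Treewidth 2.
One optimal decomposition is:
Bags: B1 = {1, 2, 3}
Tree: (single bag)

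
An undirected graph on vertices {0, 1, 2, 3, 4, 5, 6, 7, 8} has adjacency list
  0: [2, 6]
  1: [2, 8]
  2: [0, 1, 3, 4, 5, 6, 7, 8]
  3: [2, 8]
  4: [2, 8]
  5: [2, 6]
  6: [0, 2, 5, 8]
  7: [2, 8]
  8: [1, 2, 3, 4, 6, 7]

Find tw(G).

2

A width-2 tree decomposition is:
Bags: B1 = {2, 4, 8}  B2 = {2, 6, 8}  B3 = {2, 7, 8}  B4 = {2, 3, 8}  B5 = {2, 5, 6}  B6 = {1, 2, 8}  B7 = {0, 2, 6}
Tree: B1–B2, B2–B3, B2–B4, B2–B5, B1–B6, B2–B7
The largest bag has 3 vertices, giving width 2; this decomposition certifies tw(G) ≤ 2. On the other hand G contains the 3-clique {0, 2, 6}. A clique must lie in a single bag of any decomposition, so no decomposition can have width below 2. The upper and lower bounds meet at 2, so that is the treewidth.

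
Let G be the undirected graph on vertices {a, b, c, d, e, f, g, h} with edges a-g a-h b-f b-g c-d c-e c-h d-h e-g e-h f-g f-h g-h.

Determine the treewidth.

A width-2 tree decomposition is:
Bags: B1 = {f, g, h}  B2 = {e, g, h}  B3 = {a, g, h}  B4 = {c, e, h}  B5 = {c, d, h}  B6 = {b, f, g}
Tree: B1–B2, B1–B3, B2–B4, B4–B5, B1–B6
Every bag has size at most 3, so the width is 3 − 1 = 2 and tw(G) ≤ 2. Conversely, {c, d, h} is a clique of size 3, and the vertices of any clique must share a bag in every tree decomposition; so some bag has ≥ 3 vertices and tw(G) ≥ 2. Therefore the treewidth is 2.

2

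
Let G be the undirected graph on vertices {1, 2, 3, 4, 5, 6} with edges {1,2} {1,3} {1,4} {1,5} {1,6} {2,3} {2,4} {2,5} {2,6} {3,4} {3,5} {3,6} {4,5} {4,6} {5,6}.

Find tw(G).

A width-5 tree decomposition is:
Bags: B1 = {1, 2, 3, 4, 5, 6}
Tree: (single bag)
With just one bag of size 6, the width is 6 − 1 = 5, so tw(G) ≤ 5. On the other hand G contains the 6-clique {1, 2, 3, 4, 5, 6}. A clique must lie in a single bag of any decomposition, so no decomposition can have width below 5. The upper and lower bounds meet at 5, so that is the treewidth.

5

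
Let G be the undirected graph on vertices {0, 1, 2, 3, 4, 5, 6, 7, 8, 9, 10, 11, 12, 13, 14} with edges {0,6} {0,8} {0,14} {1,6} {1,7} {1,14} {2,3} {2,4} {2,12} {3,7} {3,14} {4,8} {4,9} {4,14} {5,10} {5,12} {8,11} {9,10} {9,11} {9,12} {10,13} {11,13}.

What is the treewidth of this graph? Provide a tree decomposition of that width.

Treewidth 3.
Bags: B1 = {1, 3, 6, 7}  B2 = {1, 3, 6, 14}  B3 = {0, 3, 6, 14}  B4 = {0, 2, 3, 14}  B5 = {0, 2, 4, 14}  B6 = {0, 2, 4, 8}  B7 = {2, 4, 8, 12}  B8 = {4, 8, 9, 12}  B9 = {8, 9, 11, 12}  B10 = {5, 9, 11, 12}  B11 = {5, 9, 10, 11}  B12 = {5, 10, 11, 13}
Tree: B1–B2, B2–B3, B3–B4, B4–B5, B5–B6, B6–B7, B7–B8, B8–B9, B9–B10, B10–B11, B11–B12

Every bag has size at most 4, so the width is 4 − 1 = 3 and tw(G) ≤ 3. For the lower bound: the 4 vertex sets {1,6,7}, {3}, {14}, {0,2,4,8} are disjoint, each induces a connected subgraph, and every pair is joined by at least one edge of G. Contracting each set to a single vertex therefore yields K_{4} as a minor, and since treewidth is minor-monotone, tw(G) ≥ tw(K_{4}) = 3. Hence tw(G) = 3 exactly.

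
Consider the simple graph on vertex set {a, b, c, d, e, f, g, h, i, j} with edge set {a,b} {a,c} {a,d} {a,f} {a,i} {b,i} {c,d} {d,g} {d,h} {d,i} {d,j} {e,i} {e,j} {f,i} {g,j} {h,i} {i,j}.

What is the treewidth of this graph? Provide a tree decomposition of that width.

Every bag has size at most 3, so the width is 3 − 1 = 2 and tw(G) ≤ 2. For the lower bound, the 3 vertices {d, g, j} are pairwise adjacent, and any tree decomposition puts a clique entirely inside one bag — forcing width ≥ 2. The upper and lower bounds meet at 2, so that is the treewidth.

Treewidth 2.
One such decomposition:
Bags: B1 = {a, d, i}  B2 = {d, i, j}  B3 = {a, f, i}  B4 = {a, b, i}  B5 = {e, i, j}  B6 = {d, h, i}  B7 = {d, g, j}  B8 = {a, c, d}
Tree: B1–B2, B1–B3, B1–B4, B2–B5, B2–B6, B2–B7, B1–B8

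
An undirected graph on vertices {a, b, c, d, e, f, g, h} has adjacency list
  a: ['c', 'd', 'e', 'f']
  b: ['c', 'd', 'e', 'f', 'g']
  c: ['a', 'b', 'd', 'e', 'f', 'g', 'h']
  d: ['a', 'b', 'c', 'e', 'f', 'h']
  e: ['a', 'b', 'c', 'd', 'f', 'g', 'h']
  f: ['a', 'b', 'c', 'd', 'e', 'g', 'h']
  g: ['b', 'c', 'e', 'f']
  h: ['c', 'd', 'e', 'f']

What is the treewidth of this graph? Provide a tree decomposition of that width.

Treewidth 4.
One such decomposition:
Bags: B1 = {a, c, d, e, f}  B2 = {b, c, d, e, f}  B3 = {c, d, e, f, h}  B4 = {b, c, e, f, g}
Tree: B1–B2, B2–B3, B2–B4

Each bag holds 5 vertices, so the decomposition has width 4, which upper-bounds the treewidth. Conversely, {c, d, e, f, h} is a clique of size 5, and the vertices of any clique must share a bag in every tree decomposition; so some bag has ≥ 5 vertices and tw(G) ≥ 4. Therefore the treewidth is 4.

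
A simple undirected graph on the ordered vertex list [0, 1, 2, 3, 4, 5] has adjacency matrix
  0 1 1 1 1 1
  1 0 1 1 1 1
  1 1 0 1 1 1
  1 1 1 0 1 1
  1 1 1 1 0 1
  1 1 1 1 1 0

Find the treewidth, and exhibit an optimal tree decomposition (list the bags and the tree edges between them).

With just one bag of size 6, the width is 6 − 1 = 5, so tw(G) ≤ 5. On the other hand G contains the 6-clique {0, 1, 2, 3, 4, 5}. A clique must lie in a single bag of any decomposition, so no decomposition can have width below 5. Hence tw(G) = 5 exactly.

Treewidth 5.
Bags: B1 = {0, 1, 2, 3, 4, 5}
Tree: (single bag)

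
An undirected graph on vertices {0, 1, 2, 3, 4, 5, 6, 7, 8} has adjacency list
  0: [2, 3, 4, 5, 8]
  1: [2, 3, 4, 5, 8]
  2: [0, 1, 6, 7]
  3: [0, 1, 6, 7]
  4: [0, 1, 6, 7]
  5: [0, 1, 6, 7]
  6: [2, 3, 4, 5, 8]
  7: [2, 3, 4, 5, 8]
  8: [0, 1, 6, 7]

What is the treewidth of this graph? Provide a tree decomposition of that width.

Treewidth 4.
One optimal decomposition is:
Bags: B1 = {0, 1, 3, 6, 7}  B2 = {0, 1, 2, 6, 7}  B3 = {0, 1, 6, 7, 8}  B4 = {0, 1, 5, 6, 7}  B5 = {0, 1, 4, 6, 7}
Tree: B1–B2, B2–B3, B3–B4, B4–B5

Every bag has size at most 5, so the width is 5 − 1 = 4 and tw(G) ≤ 4. For the lower bound: the 5 vertex sets {1,3}, {0,2}, {7,8}, {6}, {5} are disjoint, each induces a connected subgraph, and every pair is joined by at least one edge of G. Contracting each set to a single vertex therefore yields K_{5} as a minor, and since treewidth is minor-monotone, tw(G) ≥ tw(K_{5}) = 4. Therefore the treewidth is 4.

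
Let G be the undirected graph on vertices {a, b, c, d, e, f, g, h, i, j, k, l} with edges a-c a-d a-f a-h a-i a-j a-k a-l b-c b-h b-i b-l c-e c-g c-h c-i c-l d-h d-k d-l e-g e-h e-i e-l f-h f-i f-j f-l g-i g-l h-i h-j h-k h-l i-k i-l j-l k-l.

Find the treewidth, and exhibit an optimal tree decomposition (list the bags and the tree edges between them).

Treewidth 4.
One optimal decomposition is:
Bags: B1 = {a, c, h, i, l}  B2 = {a, h, i, k, l}  B3 = {c, e, h, i, l}  B4 = {a, f, h, i, l}  B5 = {a, d, h, k, l}  B6 = {b, c, h, i, l}  B7 = {c, e, g, i, l}  B8 = {a, f, h, j, l}
Tree: B1–B2, B1–B3, B1–B4, B2–B5, B1–B6, B3–B7, B4–B8

Every bag has size at most 5, so the width is 5 − 1 = 4 and tw(G) ≤ 4. Conversely, {c, e, g, i, l} is a clique of size 5, and the vertices of any clique must share a bag in every tree decomposition; so some bag has ≥ 5 vertices and tw(G) ≥ 4. Hence tw(G) = 4 exactly.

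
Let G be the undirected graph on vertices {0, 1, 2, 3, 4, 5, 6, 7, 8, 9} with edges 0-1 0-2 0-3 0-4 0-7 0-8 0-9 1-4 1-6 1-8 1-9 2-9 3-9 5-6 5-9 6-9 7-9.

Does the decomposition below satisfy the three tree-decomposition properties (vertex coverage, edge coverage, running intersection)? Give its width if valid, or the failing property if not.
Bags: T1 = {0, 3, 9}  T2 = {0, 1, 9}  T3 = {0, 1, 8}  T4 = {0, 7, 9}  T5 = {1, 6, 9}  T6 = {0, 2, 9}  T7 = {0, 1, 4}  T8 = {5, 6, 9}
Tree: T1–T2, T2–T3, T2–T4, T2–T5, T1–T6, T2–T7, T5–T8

Yes; width 2.

Checking the three conditions: (i) the bags cover all of {0, 1, 2, 3, 4, 5, 6, 7, 8, 9}; (ii) for each edge, some bag contains both endpoints; (iii) the bags containing any fixed vertex form a subtree. All hold, so the decomposition is valid with width 3 − 1 = 2.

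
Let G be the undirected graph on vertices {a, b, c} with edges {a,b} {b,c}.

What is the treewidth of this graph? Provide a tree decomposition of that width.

Treewidth 1.
One such decomposition:
Bags: B1 = {b, c}  B2 = {a, b}
Tree: B1–B2

The largest bag has 2 vertices, giving width 1; this decomposition certifies tw(G) ≤ 1. Since G has at least one edge (e.g. c–b), it is not an edgeless graph, so tw(G) ≥ 1. Hence tw(G) = 1 exactly.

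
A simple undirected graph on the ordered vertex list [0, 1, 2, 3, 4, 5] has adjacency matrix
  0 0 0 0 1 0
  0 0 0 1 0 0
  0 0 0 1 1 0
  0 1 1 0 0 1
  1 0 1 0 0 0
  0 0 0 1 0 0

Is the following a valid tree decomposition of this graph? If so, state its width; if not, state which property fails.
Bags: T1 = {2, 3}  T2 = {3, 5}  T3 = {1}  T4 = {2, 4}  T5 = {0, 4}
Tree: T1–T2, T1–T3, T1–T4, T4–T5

No — edge (3,1) lies in no bag.

A tree decomposition must satisfy three properties: every vertex lies in some bag; for every edge, both endpoints lie together in some bag; and for every vertex, the bags containing it form a connected subtree. Here edge (3,1) lies in no bag, so the decomposition is invalid.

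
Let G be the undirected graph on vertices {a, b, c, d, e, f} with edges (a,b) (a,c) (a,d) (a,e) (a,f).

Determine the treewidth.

1

A width-1 tree decomposition is:
Bags: B1 = {a, d}  B2 = {a, e}  B3 = {a, b}  B4 = {a, c}  B5 = {a, f}
Tree: B1–B2, B1–B3, B1–B4, B1–B5
The largest bag has 2 vertices, giving width 1; this decomposition certifies tw(G) ≤ 1. Since G has at least one edge (e.g. d–a), it is not an edgeless graph, so tw(G) ≥ 1. Combining the bounds, tw(G) = 1.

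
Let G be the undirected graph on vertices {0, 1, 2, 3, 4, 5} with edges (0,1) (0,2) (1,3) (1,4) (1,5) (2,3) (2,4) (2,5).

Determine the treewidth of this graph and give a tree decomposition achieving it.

The largest bag has 3 vertices, giving width 2; this decomposition certifies tw(G) ≤ 2. Since 2–4–1–0–2 is a cycle in G, G is not acyclic. Forests are exactly the graphs of treewidth ≤ 1, so tw(G) ≥ 2. Combining the bounds, tw(G) = 2.

Treewidth 2.
One such decomposition:
Bags: B1 = {1, 2, 4}  B2 = {0, 1, 2}  B3 = {1, 2, 5}  B4 = {1, 2, 3}
Tree: B1–B2, B2–B3, B3–B4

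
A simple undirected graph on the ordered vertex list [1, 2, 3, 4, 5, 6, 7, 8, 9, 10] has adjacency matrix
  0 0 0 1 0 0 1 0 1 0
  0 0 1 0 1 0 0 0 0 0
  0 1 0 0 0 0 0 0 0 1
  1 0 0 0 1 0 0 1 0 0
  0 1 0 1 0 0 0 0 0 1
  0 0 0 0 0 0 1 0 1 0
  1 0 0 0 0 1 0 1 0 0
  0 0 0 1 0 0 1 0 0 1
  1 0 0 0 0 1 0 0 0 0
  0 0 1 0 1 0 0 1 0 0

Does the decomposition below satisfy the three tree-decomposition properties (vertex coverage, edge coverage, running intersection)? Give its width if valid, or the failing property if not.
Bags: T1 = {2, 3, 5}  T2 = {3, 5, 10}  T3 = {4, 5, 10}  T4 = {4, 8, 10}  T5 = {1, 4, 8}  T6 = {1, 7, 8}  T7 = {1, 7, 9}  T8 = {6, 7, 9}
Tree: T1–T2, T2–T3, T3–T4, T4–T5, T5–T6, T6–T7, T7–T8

Vertex coverage: the bags together contain {1, 2, 3, 4, 5, 6, 7, 8, 9, 10}, the full vertex set. Edge coverage: each edge of G has both endpoints in at least one bag. Running intersection: for every vertex, the bags containing it form a connected subtree. All three properties hold, so this is a valid tree decomposition of width max|bag| − 1 = 2, and hence tw(G) ≤ 2.

Yes; width 2.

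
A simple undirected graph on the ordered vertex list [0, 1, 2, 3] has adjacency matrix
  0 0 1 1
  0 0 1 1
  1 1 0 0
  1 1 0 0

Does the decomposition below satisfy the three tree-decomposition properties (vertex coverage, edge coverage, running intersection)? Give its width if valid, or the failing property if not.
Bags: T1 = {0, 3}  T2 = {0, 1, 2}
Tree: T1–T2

No — edge (1,3) lies in no bag.

A tree decomposition must satisfy three properties: every vertex lies in some bag; for every edge, both endpoints lie together in some bag; and for every vertex, the bags containing it form a connected subtree. Here edge (1,3) lies in no bag, so the decomposition is invalid.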